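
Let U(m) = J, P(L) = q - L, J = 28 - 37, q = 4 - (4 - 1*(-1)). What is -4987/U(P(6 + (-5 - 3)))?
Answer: 4987/9 ≈ 554.11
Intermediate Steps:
q = -1 (q = 4 - (4 + 1) = 4 - 1*5 = 4 - 5 = -1)
J = -9
P(L) = -1 - L
U(m) = -9
-4987/U(P(6 + (-5 - 3))) = -4987/(-9) = -4987*(-⅑) = 4987/9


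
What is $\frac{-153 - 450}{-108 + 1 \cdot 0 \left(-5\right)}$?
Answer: $\frac{67}{12} \approx 5.5833$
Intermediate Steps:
$\frac{-153 - 450}{-108 + 1 \cdot 0 \left(-5\right)} = - \frac{603}{-108 + 0 \left(-5\right)} = - \frac{603}{-108 + 0} = - \frac{603}{-108} = \left(-603\right) \left(- \frac{1}{108}\right) = \frac{67}{12}$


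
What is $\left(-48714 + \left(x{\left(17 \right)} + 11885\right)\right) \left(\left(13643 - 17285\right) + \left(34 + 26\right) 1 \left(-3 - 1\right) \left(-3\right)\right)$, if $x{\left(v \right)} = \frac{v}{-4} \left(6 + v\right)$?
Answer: $\frac{215799927}{2} \approx 1.079 \cdot 10^{8}$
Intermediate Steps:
$x{\left(v \right)} = - \frac{v \left(6 + v\right)}{4}$ ($x{\left(v \right)} = v \left(- \frac{1}{4}\right) \left(6 + v\right) = - \frac{v}{4} \left(6 + v\right) = - \frac{v \left(6 + v\right)}{4}$)
$\left(-48714 + \left(x{\left(17 \right)} + 11885\right)\right) \left(\left(13643 - 17285\right) + \left(34 + 26\right) 1 \left(-3 - 1\right) \left(-3\right)\right) = \left(-48714 + \left(\left(- \frac{1}{4}\right) 17 \left(6 + 17\right) + 11885\right)\right) \left(\left(13643 - 17285\right) + \left(34 + 26\right) 1 \left(-3 - 1\right) \left(-3\right)\right) = \left(-48714 + \left(\left(- \frac{1}{4}\right) 17 \cdot 23 + 11885\right)\right) \left(-3642 + 60 \cdot 1 \left(-3 - 1\right) \left(-3\right)\right) = \left(-48714 + \left(- \frac{391}{4} + 11885\right)\right) \left(-3642 + 60 \cdot 1 \left(-4\right) \left(-3\right)\right) = \left(-48714 + \frac{47149}{4}\right) \left(-3642 + 60 \left(\left(-4\right) \left(-3\right)\right)\right) = - \frac{147707 \left(-3642 + 60 \cdot 12\right)}{4} = - \frac{147707 \left(-3642 + 720\right)}{4} = \left(- \frac{147707}{4}\right) \left(-2922\right) = \frac{215799927}{2}$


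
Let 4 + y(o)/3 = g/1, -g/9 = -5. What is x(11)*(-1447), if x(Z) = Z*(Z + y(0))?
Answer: -2132878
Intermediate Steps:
g = 45 (g = -9*(-5) = 45)
y(o) = 123 (y(o) = -12 + 3*(45/1) = -12 + 3*(45*1) = -12 + 3*45 = -12 + 135 = 123)
x(Z) = Z*(123 + Z) (x(Z) = Z*(Z + 123) = Z*(123 + Z))
x(11)*(-1447) = (11*(123 + 11))*(-1447) = (11*134)*(-1447) = 1474*(-1447) = -2132878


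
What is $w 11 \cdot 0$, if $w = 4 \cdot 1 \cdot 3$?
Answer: $0$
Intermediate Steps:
$w = 12$ ($w = 4 \cdot 3 = 12$)
$w 11 \cdot 0 = 12 \cdot 11 \cdot 0 = 12 \cdot 0 = 0$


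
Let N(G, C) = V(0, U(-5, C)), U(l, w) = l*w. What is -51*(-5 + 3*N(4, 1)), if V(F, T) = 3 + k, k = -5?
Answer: 561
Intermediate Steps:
V(F, T) = -2 (V(F, T) = 3 - 5 = -2)
N(G, C) = -2
-51*(-5 + 3*N(4, 1)) = -51*(-5 + 3*(-2)) = -51*(-5 - 6) = -51*(-11) = 561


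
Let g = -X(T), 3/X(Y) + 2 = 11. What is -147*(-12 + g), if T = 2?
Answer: 1813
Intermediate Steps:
X(Y) = 1/3 (X(Y) = 3/(-2 + 11) = 3/9 = 3*(1/9) = 1/3)
g = -1/3 (g = -1*1/3 = -1/3 ≈ -0.33333)
-147*(-12 + g) = -147*(-12 - 1/3) = -147*(-37/3) = 1813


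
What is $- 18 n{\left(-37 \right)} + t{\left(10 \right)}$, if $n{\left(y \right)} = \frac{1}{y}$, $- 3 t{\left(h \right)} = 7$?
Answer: $- \frac{205}{111} \approx -1.8468$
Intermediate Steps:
$t{\left(h \right)} = - \frac{7}{3}$ ($t{\left(h \right)} = \left(- \frac{1}{3}\right) 7 = - \frac{7}{3}$)
$- 18 n{\left(-37 \right)} + t{\left(10 \right)} = - \frac{18}{-37} - \frac{7}{3} = \left(-18\right) \left(- \frac{1}{37}\right) - \frac{7}{3} = \frac{18}{37} - \frac{7}{3} = - \frac{205}{111}$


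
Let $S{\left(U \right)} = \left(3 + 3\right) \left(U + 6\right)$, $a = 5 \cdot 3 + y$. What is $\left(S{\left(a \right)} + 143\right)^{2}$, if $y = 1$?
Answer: $75625$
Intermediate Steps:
$a = 16$ ($a = 5 \cdot 3 + 1 = 15 + 1 = 16$)
$S{\left(U \right)} = 36 + 6 U$ ($S{\left(U \right)} = 6 \left(6 + U\right) = 36 + 6 U$)
$\left(S{\left(a \right)} + 143\right)^{2} = \left(\left(36 + 6 \cdot 16\right) + 143\right)^{2} = \left(\left(36 + 96\right) + 143\right)^{2} = \left(132 + 143\right)^{2} = 275^{2} = 75625$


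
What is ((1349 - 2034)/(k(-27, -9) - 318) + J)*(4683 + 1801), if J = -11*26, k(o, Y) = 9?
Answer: -568575476/309 ≈ -1.8401e+6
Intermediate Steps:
J = -286
((1349 - 2034)/(k(-27, -9) - 318) + J)*(4683 + 1801) = ((1349 - 2034)/(9 - 318) - 286)*(4683 + 1801) = (-685/(-309) - 286)*6484 = (-685*(-1/309) - 286)*6484 = (685/309 - 286)*6484 = -87689/309*6484 = -568575476/309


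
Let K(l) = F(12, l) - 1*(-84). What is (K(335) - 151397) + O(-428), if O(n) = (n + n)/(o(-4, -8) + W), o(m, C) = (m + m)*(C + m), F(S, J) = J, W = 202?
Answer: -22496150/149 ≈ -1.5098e+5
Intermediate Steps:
K(l) = 84 + l (K(l) = l - 1*(-84) = l + 84 = 84 + l)
o(m, C) = 2*m*(C + m) (o(m, C) = (2*m)*(C + m) = 2*m*(C + m))
O(n) = n/149 (O(n) = (n + n)/(2*(-4)*(-8 - 4) + 202) = (2*n)/(2*(-4)*(-12) + 202) = (2*n)/(96 + 202) = (2*n)/298 = (2*n)*(1/298) = n/149)
(K(335) - 151397) + O(-428) = ((84 + 335) - 151397) + (1/149)*(-428) = (419 - 151397) - 428/149 = -150978 - 428/149 = -22496150/149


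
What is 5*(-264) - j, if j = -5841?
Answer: 4521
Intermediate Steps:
5*(-264) - j = 5*(-264) - 1*(-5841) = -1320 + 5841 = 4521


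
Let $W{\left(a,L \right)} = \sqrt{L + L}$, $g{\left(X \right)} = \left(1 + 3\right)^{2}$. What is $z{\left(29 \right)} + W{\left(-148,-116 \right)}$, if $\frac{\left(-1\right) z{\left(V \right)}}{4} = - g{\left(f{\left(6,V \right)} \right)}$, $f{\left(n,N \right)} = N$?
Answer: $64 + 2 i \sqrt{58} \approx 64.0 + 15.232 i$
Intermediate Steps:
$g{\left(X \right)} = 16$ ($g{\left(X \right)} = 4^{2} = 16$)
$W{\left(a,L \right)} = \sqrt{2} \sqrt{L}$ ($W{\left(a,L \right)} = \sqrt{2 L} = \sqrt{2} \sqrt{L}$)
$z{\left(V \right)} = 64$ ($z{\left(V \right)} = - 4 \left(\left(-1\right) 16\right) = \left(-4\right) \left(-16\right) = 64$)
$z{\left(29 \right)} + W{\left(-148,-116 \right)} = 64 + \sqrt{2} \sqrt{-116} = 64 + \sqrt{2} \cdot 2 i \sqrt{29} = 64 + 2 i \sqrt{58}$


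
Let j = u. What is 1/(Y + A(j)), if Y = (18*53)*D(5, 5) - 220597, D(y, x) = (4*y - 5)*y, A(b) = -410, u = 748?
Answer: -1/149457 ≈ -6.6909e-6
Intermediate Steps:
j = 748
D(y, x) = y*(-5 + 4*y) (D(y, x) = (-5 + 4*y)*y = y*(-5 + 4*y))
Y = -149047 (Y = (18*53)*(5*(-5 + 4*5)) - 220597 = 954*(5*(-5 + 20)) - 220597 = 954*(5*15) - 220597 = 954*75 - 220597 = 71550 - 220597 = -149047)
1/(Y + A(j)) = 1/(-149047 - 410) = 1/(-149457) = -1/149457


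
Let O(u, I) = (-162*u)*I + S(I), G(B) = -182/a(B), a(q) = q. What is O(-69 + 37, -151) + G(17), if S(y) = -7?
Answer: -13307629/17 ≈ -7.8280e+5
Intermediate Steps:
G(B) = -182/B
O(u, I) = -7 - 162*I*u (O(u, I) = (-162*u)*I - 7 = -162*I*u - 7 = -7 - 162*I*u)
O(-69 + 37, -151) + G(17) = (-7 - 162*(-151)*(-69 + 37)) - 182/17 = (-7 - 162*(-151)*(-32)) - 182*1/17 = (-7 - 782784) - 182/17 = -782791 - 182/17 = -13307629/17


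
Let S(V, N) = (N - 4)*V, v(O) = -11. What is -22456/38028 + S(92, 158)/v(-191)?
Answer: -12250630/9507 ≈ -1288.6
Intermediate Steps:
S(V, N) = V*(-4 + N) (S(V, N) = (-4 + N)*V = V*(-4 + N))
-22456/38028 + S(92, 158)/v(-191) = -22456/38028 + (92*(-4 + 158))/(-11) = -22456*1/38028 + (92*154)*(-1/11) = -5614/9507 + 14168*(-1/11) = -5614/9507 - 1288 = -12250630/9507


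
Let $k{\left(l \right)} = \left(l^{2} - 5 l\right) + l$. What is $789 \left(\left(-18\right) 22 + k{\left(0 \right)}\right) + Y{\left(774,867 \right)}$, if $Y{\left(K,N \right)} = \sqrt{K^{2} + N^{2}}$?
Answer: $-312444 + 3 \sqrt{150085} \approx -3.1128 \cdot 10^{5}$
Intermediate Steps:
$k{\left(l \right)} = l^{2} - 4 l$
$789 \left(\left(-18\right) 22 + k{\left(0 \right)}\right) + Y{\left(774,867 \right)} = 789 \left(\left(-18\right) 22 + 0 \left(-4 + 0\right)\right) + \sqrt{774^{2} + 867^{2}} = 789 \left(-396 + 0 \left(-4\right)\right) + \sqrt{599076 + 751689} = 789 \left(-396 + 0\right) + \sqrt{1350765} = 789 \left(-396\right) + 3 \sqrt{150085} = -312444 + 3 \sqrt{150085}$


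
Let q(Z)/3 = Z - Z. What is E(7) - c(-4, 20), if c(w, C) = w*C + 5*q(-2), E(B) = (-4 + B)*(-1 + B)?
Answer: 98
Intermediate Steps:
q(Z) = 0 (q(Z) = 3*(Z - Z) = 3*0 = 0)
E(B) = (-1 + B)*(-4 + B)
c(w, C) = C*w (c(w, C) = w*C + 5*0 = C*w + 0 = C*w)
E(7) - c(-4, 20) = (4 + 7² - 5*7) - 20*(-4) = (4 + 49 - 35) - 1*(-80) = 18 + 80 = 98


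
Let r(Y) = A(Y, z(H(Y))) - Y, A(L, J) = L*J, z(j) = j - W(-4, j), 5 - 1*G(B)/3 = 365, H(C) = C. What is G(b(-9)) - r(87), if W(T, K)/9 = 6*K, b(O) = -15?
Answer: 400164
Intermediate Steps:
G(B) = -1080 (G(B) = 15 - 3*365 = 15 - 1095 = -1080)
W(T, K) = 54*K (W(T, K) = 9*(6*K) = 54*K)
z(j) = -53*j (z(j) = j - 54*j = -53*j)
A(L, J) = J*L
r(Y) = -Y - 53*Y² (r(Y) = (-53*Y)*Y - Y = -53*Y² - Y = -Y - 53*Y²)
G(b(-9)) - r(87) = -1080 - 87*(-1 - 53*87) = -1080 - 87*(-1 - 4611) = -1080 - 87*(-4612) = -1080 - 1*(-401244) = -1080 + 401244 = 400164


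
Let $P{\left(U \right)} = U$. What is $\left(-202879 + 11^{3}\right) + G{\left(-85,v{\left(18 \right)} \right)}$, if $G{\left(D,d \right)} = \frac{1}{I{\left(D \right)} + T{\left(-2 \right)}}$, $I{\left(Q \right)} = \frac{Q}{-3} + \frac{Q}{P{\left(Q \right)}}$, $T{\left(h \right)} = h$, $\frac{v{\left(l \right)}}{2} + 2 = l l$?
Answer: $- \frac{16526933}{82} \approx -2.0155 \cdot 10^{5}$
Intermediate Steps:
$v{\left(l \right)} = -4 + 2 l^{2}$ ($v{\left(l \right)} = -4 + 2 l l = -4 + 2 l^{2}$)
$I{\left(Q \right)} = 1 - \frac{Q}{3}$ ($I{\left(Q \right)} = \frac{Q}{-3} + \frac{Q}{Q} = Q \left(- \frac{1}{3}\right) + 1 = - \frac{Q}{3} + 1 = 1 - \frac{Q}{3}$)
$G{\left(D,d \right)} = \frac{1}{-1 - \frac{D}{3}}$ ($G{\left(D,d \right)} = \frac{1}{\left(1 - \frac{D}{3}\right) - 2} = \frac{1}{-1 - \frac{D}{3}}$)
$\left(-202879 + 11^{3}\right) + G{\left(-85,v{\left(18 \right)} \right)} = \left(-202879 + 11^{3}\right) - \frac{3}{3 - 85} = \left(-202879 + 1331\right) - \frac{3}{-82} = -201548 - - \frac{3}{82} = -201548 + \frac{3}{82} = - \frac{16526933}{82}$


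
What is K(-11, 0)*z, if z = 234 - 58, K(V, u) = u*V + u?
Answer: 0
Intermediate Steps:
K(V, u) = u + V*u (K(V, u) = V*u + u = u + V*u)
z = 176
K(-11, 0)*z = (0*(1 - 11))*176 = (0*(-10))*176 = 0*176 = 0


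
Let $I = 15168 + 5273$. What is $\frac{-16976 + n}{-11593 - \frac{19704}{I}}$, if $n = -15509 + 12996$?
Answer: $\frac{398374649}{236992217} \approx 1.681$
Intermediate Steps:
$I = 20441$
$n = -2513$
$\frac{-16976 + n}{-11593 - \frac{19704}{I}} = \frac{-16976 - 2513}{-11593 - \frac{19704}{20441}} = - \frac{19489}{-11593 - \frac{19704}{20441}} = - \frac{19489}{- \frac{236992217}{20441}} = \left(-19489\right) \left(- \frac{20441}{236992217}\right) = \frac{398374649}{236992217}$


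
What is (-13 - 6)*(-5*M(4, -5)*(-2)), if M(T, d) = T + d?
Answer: 190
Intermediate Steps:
(-13 - 6)*(-5*M(4, -5)*(-2)) = (-13 - 6)*(-5*(4 - 5)*(-2)) = -19*(-5*(-1))*(-2) = -95*(-2) = -19*(-10) = 190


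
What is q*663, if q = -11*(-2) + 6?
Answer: 18564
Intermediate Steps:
q = 28 (q = 22 + 6 = 28)
q*663 = 28*663 = 18564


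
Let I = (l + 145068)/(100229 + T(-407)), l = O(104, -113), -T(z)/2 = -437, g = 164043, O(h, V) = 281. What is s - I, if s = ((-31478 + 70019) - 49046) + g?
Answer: 15523007065/101103 ≈ 1.5354e+5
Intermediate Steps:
T(z) = 874 (T(z) = -2*(-437) = 874)
l = 281
s = 153538 (s = ((-31478 + 70019) - 49046) + 164043 = (38541 - 49046) + 164043 = -10505 + 164043 = 153538)
I = 145349/101103 (I = (281 + 145068)/(100229 + 874) = 145349/101103 ≈ 1.4376)
s - I = 153538 - 1*145349/101103 = 153538 - 145349/101103 = 15523007065/101103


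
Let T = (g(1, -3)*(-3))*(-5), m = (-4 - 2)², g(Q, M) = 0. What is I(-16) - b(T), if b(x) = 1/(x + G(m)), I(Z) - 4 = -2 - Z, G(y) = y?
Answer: 647/36 ≈ 17.972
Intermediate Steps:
m = 36 (m = (-6)² = 36)
I(Z) = 2 - Z (I(Z) = 4 + (-2 - Z) = 2 - Z)
T = 0 (T = (0*(-3))*(-5) = 0*(-5) = 0)
b(x) = 1/(36 + x) (b(x) = 1/(x + 36) = 1/(36 + x))
I(-16) - b(T) = (2 - 1*(-16)) - 1/(36 + 0) = (2 + 16) - 1/36 = 18 - 1*1/36 = 18 - 1/36 = 647/36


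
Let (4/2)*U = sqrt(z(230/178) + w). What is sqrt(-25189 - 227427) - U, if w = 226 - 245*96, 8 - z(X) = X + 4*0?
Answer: I*(-sqrt(184458641) + 356*sqrt(63154))/178 ≈ 426.31*I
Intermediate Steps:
z(X) = 8 - X (z(X) = 8 - (X + 4*0) = 8 - (X + 0) = 8 - X)
w = -23294 (w = 226 - 23520 = -23294)
U = I*sqrt(184458641)/178 (U = sqrt((8 - 230/178) - 23294)/2 = sqrt((8 - 1*115/89) - 23294)/2 = sqrt((8 - 115/89) - 23294)/2 = sqrt(597/89 - 23294)/2 = sqrt(-2072569/89)/2 = (I*sqrt(184458641)/89)/2 = I*sqrt(184458641)/178 ≈ 76.301*I)
sqrt(-25189 - 227427) - U = sqrt(-25189 - 227427) - I*sqrt(184458641)/178 = sqrt(-252616) - I*sqrt(184458641)/178 = 2*I*sqrt(63154) - I*sqrt(184458641)/178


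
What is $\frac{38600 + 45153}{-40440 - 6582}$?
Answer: $- \frac{83753}{47022} \approx -1.7811$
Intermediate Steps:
$\frac{38600 + 45153}{-40440 - 6582} = \frac{83753}{-47022} = 83753 \left(- \frac{1}{47022}\right) = - \frac{83753}{47022}$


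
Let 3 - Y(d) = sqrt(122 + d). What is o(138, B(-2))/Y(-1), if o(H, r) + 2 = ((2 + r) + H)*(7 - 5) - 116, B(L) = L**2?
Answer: -85/4 ≈ -21.250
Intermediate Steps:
Y(d) = 3 - sqrt(122 + d)
o(H, r) = -114 + 2*H + 2*r (o(H, r) = -2 + (((2 + r) + H)*(7 - 5) - 116) = -2 + ((2 + H + r)*2 - 116) = -2 + ((4 + 2*H + 2*r) - 116) = -2 + (-112 + 2*H + 2*r) = -114 + 2*H + 2*r)
o(138, B(-2))/Y(-1) = (-114 + 2*138 + 2*(-2)**2)/(3 - sqrt(122 - 1)) = (-114 + 276 + 2*4)/(3 - sqrt(121)) = (-114 + 276 + 8)/(3 - 1*11) = 170/(3 - 11) = 170/(-8) = 170*(-1/8) = -85/4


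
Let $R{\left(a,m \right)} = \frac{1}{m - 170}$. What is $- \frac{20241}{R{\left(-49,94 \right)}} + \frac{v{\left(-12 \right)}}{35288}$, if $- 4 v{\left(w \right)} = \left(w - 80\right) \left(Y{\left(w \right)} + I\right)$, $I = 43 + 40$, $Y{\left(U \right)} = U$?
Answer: $\frac{54284096641}{35288} \approx 1.5383 \cdot 10^{6}$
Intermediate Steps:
$I = 83$
$v{\left(w \right)} = - \frac{\left(-80 + w\right) \left(83 + w\right)}{4}$ ($v{\left(w \right)} = - \frac{\left(w - 80\right) \left(w + 83\right)}{4} = - \frac{\left(-80 + w\right) \left(83 + w\right)}{4}$)
$R{\left(a,m \right)} = \frac{1}{-170 + m}$
$- \frac{20241}{R{\left(-49,94 \right)}} + \frac{v{\left(-12 \right)}}{35288} = - \frac{20241}{\frac{1}{-170 + 94}} + \frac{1660 - -9 - \frac{\left(-12\right)^{2}}{4}}{35288} = - \frac{20241}{\frac{1}{-76}} + \left(1660 + 9 - 36\right) \frac{1}{35288} = - \frac{20241}{- \frac{1}{76}} + \left(1660 + 9 - 36\right) \frac{1}{35288} = \left(-20241\right) \left(-76\right) + 1633 \cdot \frac{1}{35288} = 1538316 + \frac{1633}{35288} = \frac{54284096641}{35288}$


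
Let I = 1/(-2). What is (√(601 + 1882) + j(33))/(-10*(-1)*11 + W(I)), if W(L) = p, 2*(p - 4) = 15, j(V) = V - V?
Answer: 2*√2483/243 ≈ 0.41012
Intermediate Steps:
j(V) = 0
I = -½ ≈ -0.50000
p = 23/2 (p = 4 + (½)*15 = 4 + 15/2 = 23/2 ≈ 11.500)
W(L) = 23/2
(√(601 + 1882) + j(33))/(-10*(-1)*11 + W(I)) = (√(601 + 1882) + 0)/(-10*(-1)*11 + 23/2) = (√2483 + 0)/(10*11 + 23/2) = √2483/(110 + 23/2) = √2483/(243/2) = √2483*(2/243) = 2*√2483/243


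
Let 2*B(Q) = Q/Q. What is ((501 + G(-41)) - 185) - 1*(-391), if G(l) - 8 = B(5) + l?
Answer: 1349/2 ≈ 674.50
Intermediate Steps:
B(Q) = ½ (B(Q) = (Q/Q)/2 = (½)*1 = ½)
G(l) = 17/2 + l (G(l) = 8 + (½ + l) = 17/2 + l)
((501 + G(-41)) - 185) - 1*(-391) = ((501 + (17/2 - 41)) - 185) - 1*(-391) = ((501 - 65/2) - 185) + 391 = (937/2 - 185) + 391 = 567/2 + 391 = 1349/2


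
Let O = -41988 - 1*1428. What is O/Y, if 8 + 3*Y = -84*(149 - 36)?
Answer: 32562/2375 ≈ 13.710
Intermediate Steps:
O = -43416 (O = -41988 - 1428 = -43416)
Y = -9500/3 (Y = -8/3 + (-84*(149 - 36))/3 = -8/3 + (-84*113)/3 = -8/3 + (⅓)*(-9492) = -8/3 - 3164 = -9500/3 ≈ -3166.7)
O/Y = -43416/(-9500/3) = -43416*(-3/9500) = 32562/2375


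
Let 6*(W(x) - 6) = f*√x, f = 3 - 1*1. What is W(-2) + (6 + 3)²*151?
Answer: 12237 + I*√2/3 ≈ 12237.0 + 0.4714*I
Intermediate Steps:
f = 2 (f = 3 - 1 = 2)
W(x) = 6 + √x/3 (W(x) = 6 + (2*√x)/6 = 6 + √x/3)
W(-2) + (6 + 3)²*151 = (6 + √(-2)/3) + (6 + 3)²*151 = (6 + (I*√2)/3) + 9²*151 = (6 + I*√2/3) + 81*151 = (6 + I*√2/3) + 12231 = 12237 + I*√2/3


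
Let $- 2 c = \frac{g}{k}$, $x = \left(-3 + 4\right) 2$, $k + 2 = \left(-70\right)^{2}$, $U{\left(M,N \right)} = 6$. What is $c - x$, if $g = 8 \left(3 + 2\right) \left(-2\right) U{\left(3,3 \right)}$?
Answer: $- \frac{4778}{2449} \approx -1.951$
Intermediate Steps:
$g = -480$ ($g = 8 \left(3 + 2\right) \left(-2\right) 6 = 8 \cdot 5 \left(-2\right) 6 = 8 \left(-10\right) 6 = \left(-80\right) 6 = -480$)
$k = 4898$ ($k = -2 + \left(-70\right)^{2} = -2 + 4900 = 4898$)
$x = 2$ ($x = 1 \cdot 2 = 2$)
$c = \frac{120}{2449}$ ($c = - \frac{\left(-480\right) \frac{1}{4898}}{2} = \left(- \frac{1}{2}\right) \left(- \frac{240}{2449}\right) = \frac{120}{2449} \approx 0.049$)
$c - x = \frac{120}{2449} - 2 = - \frac{4778}{2449}$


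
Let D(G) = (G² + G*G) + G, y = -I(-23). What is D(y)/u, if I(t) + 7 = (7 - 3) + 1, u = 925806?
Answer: 5/462903 ≈ 1.0801e-5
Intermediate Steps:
I(t) = -2 (I(t) = -7 + ((7 - 3) + 1) = -7 + (4 + 1) = -7 + 5 = -2)
y = 2 (y = -1*(-2) = 2)
D(G) = G + 2*G² (D(G) = (G² + G²) + G = 2*G² + G = G + 2*G²)
D(y)/u = (2*(1 + 2*2))/925806 = (2*(1 + 4))*(1/925806) = (2*5)*(1/925806) = 10*(1/925806) = 5/462903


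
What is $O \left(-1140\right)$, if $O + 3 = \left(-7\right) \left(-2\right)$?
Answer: $-12540$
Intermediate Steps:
$O = 11$ ($O = -3 - -14 = -3 + 14 = 11$)
$O \left(-1140\right) = 11 \left(-1140\right) = -12540$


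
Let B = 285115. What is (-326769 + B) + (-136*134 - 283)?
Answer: -60161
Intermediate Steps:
(-326769 + B) + (-136*134 - 283) = (-326769 + 285115) + (-136*134 - 283) = -41654 + (-18224 - 283) = -41654 - 18507 = -60161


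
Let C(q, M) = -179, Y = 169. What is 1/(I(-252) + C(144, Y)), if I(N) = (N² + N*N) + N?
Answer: 1/126577 ≈ 7.9003e-6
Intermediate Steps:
I(N) = N + 2*N² (I(N) = (N² + N²) + N = 2*N² + N = N + 2*N²)
1/(I(-252) + C(144, Y)) = 1/(-252*(1 + 2*(-252)) - 179) = 1/(-252*(1 - 504) - 179) = 1/(-252*(-503) - 179) = 1/(126756 - 179) = 1/126577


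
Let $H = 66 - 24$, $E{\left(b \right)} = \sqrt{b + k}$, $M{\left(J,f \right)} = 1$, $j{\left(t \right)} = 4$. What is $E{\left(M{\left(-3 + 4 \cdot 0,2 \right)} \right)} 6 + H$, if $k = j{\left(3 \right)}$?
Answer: $42 + 6 \sqrt{5} \approx 55.416$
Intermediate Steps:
$k = 4$
$E{\left(b \right)} = \sqrt{4 + b}$ ($E{\left(b \right)} = \sqrt{b + 4} = \sqrt{4 + b}$)
$H = 42$ ($H = 66 - 24 = 42$)
$E{\left(M{\left(-3 + 4 \cdot 0,2 \right)} \right)} 6 + H = \sqrt{4 + 1} \cdot 6 + 42 = \sqrt{5} \cdot 6 + 42 = 6 \sqrt{5} + 42 = 42 + 6 \sqrt{5}$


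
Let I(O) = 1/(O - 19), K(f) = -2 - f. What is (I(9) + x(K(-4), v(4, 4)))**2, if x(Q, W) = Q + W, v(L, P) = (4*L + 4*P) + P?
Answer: 143641/100 ≈ 1436.4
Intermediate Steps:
v(L, P) = 4*L + 5*P
I(O) = 1/(-19 + O)
(I(9) + x(K(-4), v(4, 4)))**2 = (1/(-19 + 9) + ((-2 - 1*(-4)) + (4*4 + 5*4)))**2 = (1/(-10) + ((-2 + 4) + (16 + 20)))**2 = (-1/10 + (2 + 36))**2 = (-1/10 + 38)**2 = (379/10)**2 = 143641/100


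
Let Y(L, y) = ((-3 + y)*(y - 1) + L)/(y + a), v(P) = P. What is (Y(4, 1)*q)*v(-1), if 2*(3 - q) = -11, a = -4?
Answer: 34/3 ≈ 11.333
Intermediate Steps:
Y(L, y) = (L + (-1 + y)*(-3 + y))/(-4 + y) (Y(L, y) = ((-3 + y)*(y - 1) + L)/(y - 4) = ((-3 + y)*(-1 + y) + L)/(-4 + y) = ((-1 + y)*(-3 + y) + L)/(-4 + y) = (L + (-1 + y)*(-3 + y))/(-4 + y))
q = 17/2 (q = 3 - 1/2*(-11) = 3 + 11/2 = 17/2 ≈ 8.5000)
(Y(4, 1)*q)*v(-1) = (((3 + 4 + 1**2 - 4*1)/(-4 + 1))*(17/2))*(-1) = (((3 + 4 + 1 - 4)/(-3))*(17/2))*(-1) = (-1/3*4*(17/2))*(-1) = -4/3*17/2*(-1) = -34/3*(-1) = 34/3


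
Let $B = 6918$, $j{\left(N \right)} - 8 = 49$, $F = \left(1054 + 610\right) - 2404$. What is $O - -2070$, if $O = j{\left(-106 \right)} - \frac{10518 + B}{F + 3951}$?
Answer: $\frac{6812361}{3211} \approx 2121.6$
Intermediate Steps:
$F = -740$ ($F = 1664 - 2404 = -740$)
$j{\left(N \right)} = 57$ ($j{\left(N \right)} = 8 + 49 = 57$)
$O = \frac{165591}{3211}$ ($O = 57 - \frac{10518 + 6918}{-740 + 3951} = 57 - \frac{17436}{3211} = \frac{165591}{3211} \approx 51.57$)
$O - -2070 = \frac{165591}{3211} - -2070 = \frac{165591}{3211} + 2070 = \frac{6812361}{3211}$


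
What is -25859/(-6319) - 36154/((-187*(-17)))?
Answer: -146251365/20088101 ≈ -7.2805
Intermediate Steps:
-25859/(-6319) - 36154/((-187*(-17))) = -25859*(-1/6319) - 36154/3179 = 25859/6319 - 36154*1/3179 = 25859/6319 - 36154/3179 = -146251365/20088101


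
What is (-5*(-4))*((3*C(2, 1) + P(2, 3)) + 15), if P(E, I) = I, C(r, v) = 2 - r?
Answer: 360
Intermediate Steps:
(-5*(-4))*((3*C(2, 1) + P(2, 3)) + 15) = (-5*(-4))*((3*(2 - 1*2) + 3) + 15) = 20*((3*(2 - 2) + 3) + 15) = 20*((3*0 + 3) + 15) = 20*((0 + 3) + 15) = 20*(3 + 15) = 20*18 = 360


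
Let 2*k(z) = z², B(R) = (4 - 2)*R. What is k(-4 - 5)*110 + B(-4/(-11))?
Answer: 49013/11 ≈ 4455.7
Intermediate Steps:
B(R) = 2*R
k(z) = z²/2
k(-4 - 5)*110 + B(-4/(-11)) = ((-4 - 5)²/2)*110 + 2*(-4/(-11)) = ((½)*(-9)²)*110 + 2*(-4*(-1/11)) = ((½)*81)*110 + 2*(4/11) = (81/2)*110 + 8/11 = 4455 + 8/11 = 49013/11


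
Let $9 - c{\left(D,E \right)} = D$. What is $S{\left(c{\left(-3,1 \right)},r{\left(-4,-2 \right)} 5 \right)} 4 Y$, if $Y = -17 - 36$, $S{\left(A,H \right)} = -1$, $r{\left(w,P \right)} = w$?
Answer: $212$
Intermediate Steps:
$c{\left(D,E \right)} = 9 - D$
$Y = -53$ ($Y = -17 - 36 = -53$)
$S{\left(c{\left(-3,1 \right)},r{\left(-4,-2 \right)} 5 \right)} 4 Y = \left(-1\right) 4 \left(-53\right) = \left(-4\right) \left(-53\right) = 212$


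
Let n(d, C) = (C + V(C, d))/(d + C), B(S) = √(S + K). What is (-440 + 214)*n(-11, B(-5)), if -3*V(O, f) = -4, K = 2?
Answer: 3955/186 + 4181*I*√3/186 ≈ 21.263 + 38.934*I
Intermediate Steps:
V(O, f) = 4/3 (V(O, f) = -⅓*(-4) = 4/3)
B(S) = √(2 + S) (B(S) = √(S + 2) = √(2 + S))
n(d, C) = (4/3 + C)/(C + d) (n(d, C) = (C + 4/3)/(d + C) = (4/3 + C)/(C + d))
(-440 + 214)*n(-11, B(-5)) = (-440 + 214)*((4/3 + √(2 - 5))/(√(2 - 5) - 11)) = -226*(4/3 + √(-3))/(√(-3) - 11) = -226*(4/3 + I*√3)/(I*√3 - 11) = -226*(4/3 + I*√3)/(-11 + I*√3)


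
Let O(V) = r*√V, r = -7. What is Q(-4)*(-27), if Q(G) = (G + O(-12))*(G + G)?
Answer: -864 - 3024*I*√3 ≈ -864.0 - 5237.7*I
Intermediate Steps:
O(V) = -7*√V
Q(G) = 2*G*(G - 14*I*√3) (Q(G) = (G - 14*I*√3)*(G + G) = (G - 14*I*√3)*(2*G) = 2*G*(G - 14*I*√3))
Q(-4)*(-27) = (2*(-4)*(-4 - 14*I*√3))*(-27) = (32 + 112*I*√3)*(-27) = -864 - 3024*I*√3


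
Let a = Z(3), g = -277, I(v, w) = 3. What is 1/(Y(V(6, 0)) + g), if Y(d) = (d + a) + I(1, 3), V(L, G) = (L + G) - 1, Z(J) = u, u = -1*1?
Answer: -1/270 ≈ -0.0037037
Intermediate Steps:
u = -1
Z(J) = -1
a = -1
V(L, G) = -1 + G + L (V(L, G) = (G + L) - 1 = -1 + G + L)
Y(d) = 2 + d (Y(d) = (d - 1) + 3 = (-1 + d) + 3 = 2 + d)
1/(Y(V(6, 0)) + g) = 1/((2 + (-1 + 0 + 6)) - 277) = 1/((2 + 5) - 277) = 1/(7 - 277) = 1/(-270) = -1/270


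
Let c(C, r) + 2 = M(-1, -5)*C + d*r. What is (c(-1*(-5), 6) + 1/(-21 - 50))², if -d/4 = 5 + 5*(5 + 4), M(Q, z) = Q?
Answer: 7344147204/5041 ≈ 1.4569e+6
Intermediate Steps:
d = -200 (d = -4*(5 + 5*(5 + 4)) = -4*(5 + 5*9) = -4*(5 + 45) = -4*50 = -200)
c(C, r) = -2 - C - 200*r (c(C, r) = -2 + (-C - 200*r) = -2 - C - 200*r)
(c(-1*(-5), 6) + 1/(-21 - 50))² = ((-2 - (-1)*(-5) - 200*6) + 1/(-21 - 50))² = ((-2 - 1*5 - 1200) + 1/(-71))² = ((-2 - 5 - 1200) - 1/71)² = (-1207 - 1/71)² = (-85698/71)² = 7344147204/5041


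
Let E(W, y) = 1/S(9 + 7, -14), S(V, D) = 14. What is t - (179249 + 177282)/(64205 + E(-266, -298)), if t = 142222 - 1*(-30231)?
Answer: 155008009129/898871 ≈ 1.7245e+5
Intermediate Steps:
E(W, y) = 1/14
t = 172453 (t = 142222 + 30231 = 172453)
t - (179249 + 177282)/(64205 + E(-266, -298)) = 172453 - (179249 + 177282)/(64205 + 1/14) = 172453 - 356531/898871/14 = 172453 - 356531*14/898871 = 172453 - 1*4991434/898871 = 172453 - 4991434/898871 = 155008009129/898871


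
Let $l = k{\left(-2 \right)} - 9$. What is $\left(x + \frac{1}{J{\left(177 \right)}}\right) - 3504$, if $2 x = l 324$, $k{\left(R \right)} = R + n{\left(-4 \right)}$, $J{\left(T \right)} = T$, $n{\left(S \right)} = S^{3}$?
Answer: $- \frac{2770757}{177} \approx -15654.0$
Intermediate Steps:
$k{\left(R \right)} = -64 + R$ ($k{\left(R \right)} = R + \left(-4\right)^{3} = R - 64 = -64 + R$)
$l = -75$ ($l = \left(-64 - 2\right) - 9 = -66 - 9 = -75$)
$x = -12150$ ($x = \frac{\left(-75\right) 324}{2} = \frac{1}{2} \left(-24300\right) = -12150$)
$\left(x + \frac{1}{J{\left(177 \right)}}\right) - 3504 = \left(-12150 + \frac{1}{177}\right) - 3504 = - \frac{2150549}{177} - 3504 = - \frac{2770757}{177}$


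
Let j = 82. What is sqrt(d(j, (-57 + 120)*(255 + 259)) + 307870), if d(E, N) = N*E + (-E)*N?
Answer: sqrt(307870) ≈ 554.86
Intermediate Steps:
d(E, N) = 0 (d(E, N) = E*N - E*N = 0)
sqrt(d(j, (-57 + 120)*(255 + 259)) + 307870) = sqrt(0 + 307870) = sqrt(307870)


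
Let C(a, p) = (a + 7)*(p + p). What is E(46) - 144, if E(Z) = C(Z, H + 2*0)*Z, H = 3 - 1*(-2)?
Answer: 24236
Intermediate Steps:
H = 5 (H = 3 + 2 = 5)
C(a, p) = 2*p*(7 + a) (C(a, p) = (7 + a)*(2*p) = 2*p*(7 + a))
E(Z) = Z*(70 + 10*Z) (E(Z) = (2*(5 + 2*0)*(7 + Z))*Z = (2*(5 + 0)*(7 + Z))*Z = (2*5*(7 + Z))*Z = (70 + 10*Z)*Z = Z*(70 + 10*Z))
E(46) - 144 = 10*46*(7 + 46) - 144 = 10*46*53 - 144 = 24380 - 144 = 24236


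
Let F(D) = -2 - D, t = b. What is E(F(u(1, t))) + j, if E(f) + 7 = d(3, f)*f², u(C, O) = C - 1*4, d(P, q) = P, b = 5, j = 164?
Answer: 160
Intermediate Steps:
t = 5
u(C, O) = -4 + C (u(C, O) = C - 4 = -4 + C)
E(f) = -7 + 3*f²
E(F(u(1, t))) + j = (-7 + 3*(-2 - (-4 + 1))²) + 164 = (-7 + 3*(-2 - 1*(-3))²) + 164 = (-7 + 3*(-2 + 3)²) + 164 = (-7 + 3*1²) + 164 = (-7 + 3*1) + 164 = (-7 + 3) + 164 = -4 + 164 = 160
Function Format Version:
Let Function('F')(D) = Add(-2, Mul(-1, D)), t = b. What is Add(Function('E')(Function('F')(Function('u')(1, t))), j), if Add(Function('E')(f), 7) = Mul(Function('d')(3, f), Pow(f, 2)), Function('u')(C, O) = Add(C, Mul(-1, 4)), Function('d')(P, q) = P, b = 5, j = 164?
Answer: 160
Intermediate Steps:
t = 5
Function('u')(C, O) = Add(-4, C) (Function('u')(C, O) = Add(C, -4) = Add(-4, C))
Function('E')(f) = Add(-7, Mul(3, Pow(f, 2)))
Add(Function('E')(Function('F')(Function('u')(1, t))), j) = Add(Add(-7, Mul(3, Pow(Add(-2, Mul(-1, Add(-4, 1))), 2))), 164) = Add(Add(-7, Mul(3, Pow(Add(-2, Mul(-1, -3)), 2))), 164) = Add(Add(-7, Mul(3, Pow(Add(-2, 3), 2))), 164) = Add(Add(-7, Mul(3, Pow(1, 2))), 164) = Add(Add(-7, Mul(3, 1)), 164) = Add(Add(-7, 3), 164) = Add(-4, 164) = 160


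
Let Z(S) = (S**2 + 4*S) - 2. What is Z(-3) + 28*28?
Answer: 779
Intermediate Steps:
Z(S) = -2 + S**2 + 4*S
Z(-3) + 28*28 = (-2 + (-3)**2 + 4*(-3)) + 28*28 = (-2 + 9 - 12) + 784 = -5 + 784 = 779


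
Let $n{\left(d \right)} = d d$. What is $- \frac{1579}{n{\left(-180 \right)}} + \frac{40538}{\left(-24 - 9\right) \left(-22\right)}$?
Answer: $\frac{218714141}{3920400} \approx 55.789$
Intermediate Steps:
$n{\left(d \right)} = d^{2}$
$- \frac{1579}{n{\left(-180 \right)}} + \frac{40538}{\left(-24 - 9\right) \left(-22\right)} = - \frac{1579}{\left(-180\right)^{2}} + \frac{40538}{\left(-24 - 9\right) \left(-22\right)} = - \frac{1579}{32400} + \frac{40538}{\left(-33\right) \left(-22\right)} = \left(-1579\right) \frac{1}{32400} + \frac{40538}{726} = - \frac{1579}{32400} + 40538 \cdot \frac{1}{726} = - \frac{1579}{32400} + \frac{20269}{363} = \frac{218714141}{3920400}$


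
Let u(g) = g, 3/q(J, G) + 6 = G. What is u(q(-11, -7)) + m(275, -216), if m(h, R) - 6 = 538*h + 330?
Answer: 1927715/13 ≈ 1.4829e+5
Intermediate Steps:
m(h, R) = 336 + 538*h (m(h, R) = 6 + (538*h + 330) = 6 + (330 + 538*h) = 336 + 538*h)
q(J, G) = 3/(-6 + G)
u(q(-11, -7)) + m(275, -216) = 3/(-6 - 7) + (336 + 538*275) = 3/(-13) + (336 + 147950) = 3*(-1/13) + 148286 = -3/13 + 148286 = 1927715/13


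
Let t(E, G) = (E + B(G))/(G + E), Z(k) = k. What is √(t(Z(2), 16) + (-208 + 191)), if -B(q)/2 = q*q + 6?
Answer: I*√46 ≈ 6.7823*I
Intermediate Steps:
B(q) = -12 - 2*q² (B(q) = -2*(q*q + 6) = -2*(q² + 6) = -2*(6 + q²) = -12 - 2*q²)
t(E, G) = (-12 + E - 2*G²)/(E + G) (t(E, G) = (E + (-12 - 2*G²))/(G + E) = (-12 + E - 2*G²)/(E + G))
√(t(Z(2), 16) + (-208 + 191)) = √((-12 + 2 - 2*16²)/(2 + 16) + (-208 + 191)) = √((-12 + 2 - 2*256)/18 - 17) = √((-12 + 2 - 512)/18 - 17) = √((1/18)*(-522) - 17) = √(-29 - 17) = √(-46) = I*√46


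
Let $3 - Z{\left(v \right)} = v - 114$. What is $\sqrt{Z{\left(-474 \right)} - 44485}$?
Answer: $i \sqrt{43894} \approx 209.51 i$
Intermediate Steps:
$Z{\left(v \right)} = 117 - v$ ($Z{\left(v \right)} = 3 - \left(v - 114\right) = 3 - \left(-114 + v\right) = 117 - v$)
$\sqrt{Z{\left(-474 \right)} - 44485} = \sqrt{\left(117 - -474\right) - 44485} = \sqrt{\left(117 + 474\right) - 44485} = \sqrt{591 - 44485} = \sqrt{-43894} = i \sqrt{43894}$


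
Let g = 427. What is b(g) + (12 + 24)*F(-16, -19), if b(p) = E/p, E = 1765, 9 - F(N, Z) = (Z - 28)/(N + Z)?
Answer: 597353/2135 ≈ 279.79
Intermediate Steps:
F(N, Z) = 9 - (-28 + Z)/(N + Z) (F(N, Z) = 9 - (Z - 28)/(N + Z) = 9 - (-28 + Z)/(N + Z))
b(p) = 1765/p
b(g) + (12 + 24)*F(-16, -19) = 1765/427 + (12 + 24)*((28 + 8*(-19) + 9*(-16))/(-16 - 19)) = 1765*(1/427) + 36*((28 - 152 - 144)/(-35)) = 1765/427 + 36*(-1/35*(-268)) = 1765/427 + 36*(268/35) = 1765/427 + 9648/35 = 597353/2135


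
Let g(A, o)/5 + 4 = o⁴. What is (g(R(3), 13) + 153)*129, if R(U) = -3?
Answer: 18439002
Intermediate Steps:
g(A, o) = -20 + 5*o⁴
(g(R(3), 13) + 153)*129 = ((-20 + 5*13⁴) + 153)*129 = ((-20 + 5*28561) + 153)*129 = ((-20 + 142805) + 153)*129 = (142785 + 153)*129 = 142938*129 = 18439002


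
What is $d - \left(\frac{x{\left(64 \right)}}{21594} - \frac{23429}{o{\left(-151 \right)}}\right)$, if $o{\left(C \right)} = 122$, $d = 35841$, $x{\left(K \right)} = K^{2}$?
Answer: $\frac{778093391}{21594} \approx 36033.0$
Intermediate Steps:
$d - \left(\frac{x{\left(64 \right)}}{21594} - \frac{23429}{o{\left(-151 \right)}}\right) = 35841 - \left(\frac{64^{2}}{21594} - \frac{23429}{122}\right) = 35841 - \left(4096 \cdot \frac{1}{21594} - \frac{23429}{122}\right) = 35841 - \left(\frac{2048}{10797} - \frac{23429}{122}\right) = 35841 - - \frac{4142837}{21594} = 35841 + \frac{4142837}{21594} = \frac{778093391}{21594}$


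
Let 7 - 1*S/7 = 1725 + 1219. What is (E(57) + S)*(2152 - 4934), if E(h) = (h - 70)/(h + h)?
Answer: 3260140949/57 ≈ 5.7195e+7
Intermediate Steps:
S = -20559 (S = 49 - 7*(1725 + 1219) = 49 - 7*2944 = 49 - 20608 = -20559)
E(h) = (-70 + h)/(2*h) (E(h) = (-70 + h)/((2*h)) = (-70 + h)*(1/(2*h)) = (-70 + h)/(2*h))
(E(57) + S)*(2152 - 4934) = ((½)*(-70 + 57)/57 - 20559)*(2152 - 4934) = ((½)*(1/57)*(-13) - 20559)*(-2782) = (-13/114 - 20559)*(-2782) = -2343739/114*(-2782) = 3260140949/57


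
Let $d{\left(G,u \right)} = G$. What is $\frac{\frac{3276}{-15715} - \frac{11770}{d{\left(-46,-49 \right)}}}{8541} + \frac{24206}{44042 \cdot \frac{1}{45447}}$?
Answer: $\frac{12767270983486064}{511135846065} \approx 24978.0$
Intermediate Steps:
$\frac{\frac{3276}{-15715} - \frac{11770}{d{\left(-46,-49 \right)}}}{8541} + \frac{24206}{44042 \cdot \frac{1}{45447}} = \frac{\frac{3276}{-15715} - \frac{11770}{-46}}{8541} + \frac{24206}{44042 \cdot \frac{1}{45447}} = \left(3276 \left(- \frac{1}{15715}\right) - - \frac{5885}{23}\right) \frac{1}{8541} + \frac{24206}{44042 \cdot \frac{1}{45447}} = \left(- \frac{468}{2245} + \frac{5885}{23}\right) \frac{1}{8541} + \frac{24206}{\frac{44042}{45447}} = \frac{13201061}{51635} \cdot \frac{1}{8541} + 24206 \cdot \frac{45447}{44042} = \frac{13201061}{441014535} + \frac{28949739}{1159} = \frac{12767270983486064}{511135846065}$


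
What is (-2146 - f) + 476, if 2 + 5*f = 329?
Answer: -8677/5 ≈ -1735.4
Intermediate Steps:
f = 327/5 (f = -⅖ + (⅕)*329 = -⅖ + 329/5 = 327/5 ≈ 65.400)
(-2146 - f) + 476 = (-2146 - 1*327/5) + 476 = (-2146 - 327/5) + 476 = -11057/5 + 476 = -8677/5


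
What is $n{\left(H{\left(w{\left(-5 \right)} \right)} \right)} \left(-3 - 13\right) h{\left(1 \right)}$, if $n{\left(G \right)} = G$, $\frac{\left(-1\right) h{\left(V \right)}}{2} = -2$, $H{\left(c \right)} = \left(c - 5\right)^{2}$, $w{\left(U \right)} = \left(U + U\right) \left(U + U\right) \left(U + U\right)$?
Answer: $-64641600$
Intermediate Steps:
$w{\left(U \right)} = 8 U^{3}$ ($w{\left(U \right)} = 2 U 2 U 2 U = 2 U 4 U^{2} = 8 U^{3}$)
$H{\left(c \right)} = \left(-5 + c\right)^{2}$
$h{\left(V \right)} = 4$ ($h{\left(V \right)} = \left(-2\right) \left(-2\right) = 4$)
$n{\left(H{\left(w{\left(-5 \right)} \right)} \right)} \left(-3 - 13\right) h{\left(1 \right)} = \left(-5 + 8 \left(-5\right)^{3}\right)^{2} \left(-3 - 13\right) 4 = \left(-5 + 8 \left(-125\right)\right)^{2} \left(-3 - 13\right) 4 = \left(-5 - 1000\right)^{2} \left(-16\right) 4 = \left(-1005\right)^{2} \left(-16\right) 4 = 1010025 \left(-16\right) 4 = \left(-16160400\right) 4 = -64641600$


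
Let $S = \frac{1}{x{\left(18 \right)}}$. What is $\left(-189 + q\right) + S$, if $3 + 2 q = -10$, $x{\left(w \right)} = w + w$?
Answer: $- \frac{7037}{36} \approx -195.47$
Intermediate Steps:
$x{\left(w \right)} = 2 w$
$q = - \frac{13}{2}$ ($q = - \frac{3}{2} + \frac{1}{2} \left(-10\right) = - \frac{3}{2} - 5 = - \frac{13}{2} \approx -6.5$)
$S = \frac{1}{36}$ ($S = \frac{1}{2 \cdot 18} = \frac{1}{36} \approx 0.027778$)
$\left(-189 + q\right) + S = \left(-189 - \frac{13}{2}\right) + \frac{1}{36} = - \frac{391}{2} + \frac{1}{36} = - \frac{7037}{36}$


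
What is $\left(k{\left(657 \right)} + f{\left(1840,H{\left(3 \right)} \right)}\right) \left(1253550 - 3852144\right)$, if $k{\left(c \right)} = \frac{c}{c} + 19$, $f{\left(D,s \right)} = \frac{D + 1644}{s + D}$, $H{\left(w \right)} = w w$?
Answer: $- \frac{105149507616}{1849} \approx -5.6868 \cdot 10^{7}$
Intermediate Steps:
$H{\left(w \right)} = w^{2}$
$f{\left(D,s \right)} = \frac{1644 + D}{D + s}$
$k{\left(c \right)} = 20$ ($k{\left(c \right)} = 1 + 19 = 20$)
$\left(k{\left(657 \right)} + f{\left(1840,H{\left(3 \right)} \right)}\right) \left(1253550 - 3852144\right) = \left(20 + \frac{1644 + 1840}{1840 + 3^{2}}\right) \left(1253550 - 3852144\right) = \left(20 + \frac{1}{1840 + 9} \cdot 3484\right) \left(-2598594\right) = \left(20 + \frac{1}{1849} \cdot 3484\right) \left(-2598594\right) = \left(20 + \frac{3484}{1849}\right) \left(-2598594\right) = \frac{40464}{1849} \left(-2598594\right) = - \frac{105149507616}{1849}$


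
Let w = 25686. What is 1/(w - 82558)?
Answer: -1/56872 ≈ -1.7583e-5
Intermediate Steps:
1/(w - 82558) = 1/(25686 - 82558) = 1/(-56872) = -1/56872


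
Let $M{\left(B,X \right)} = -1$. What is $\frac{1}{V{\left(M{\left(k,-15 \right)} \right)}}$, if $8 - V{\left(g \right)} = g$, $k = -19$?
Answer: $\frac{1}{9} \approx 0.11111$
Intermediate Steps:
$V{\left(g \right)} = 8 - g$
$\frac{1}{V{\left(M{\left(k,-15 \right)} \right)}} = \frac{1}{8 - -1} = \frac{1}{8 + 1} = \frac{1}{9}$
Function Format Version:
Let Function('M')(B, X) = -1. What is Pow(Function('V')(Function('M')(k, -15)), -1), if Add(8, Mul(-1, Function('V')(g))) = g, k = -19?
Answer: Rational(1, 9) ≈ 0.11111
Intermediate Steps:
Function('V')(g) = Add(8, Mul(-1, g))
Pow(Function('V')(Function('M')(k, -15)), -1) = Pow(Add(8, Mul(-1, -1)), -1) = Pow(Add(8, 1), -1) = Pow(9, -1) = Rational(1, 9)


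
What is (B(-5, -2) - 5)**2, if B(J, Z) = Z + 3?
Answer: 16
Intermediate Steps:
B(J, Z) = 3 + Z
(B(-5, -2) - 5)**2 = ((3 - 2) - 5)**2 = (1 - 5)**2 = (-4)**2 = 16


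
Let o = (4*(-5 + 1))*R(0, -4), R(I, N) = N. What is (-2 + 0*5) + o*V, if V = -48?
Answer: -3074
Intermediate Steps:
o = 64 (o = (4*(-5 + 1))*(-4) = (4*(-4))*(-4) = -16*(-4) = 64)
(-2 + 0*5) + o*V = (-2 + 0*5) + 64*(-48) = (-2 + 0) - 3072 = -2 - 3072 = -3074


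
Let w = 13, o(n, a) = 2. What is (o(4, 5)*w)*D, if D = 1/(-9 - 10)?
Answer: -26/19 ≈ -1.3684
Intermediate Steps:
D = -1/19 (D = 1/(-19) = -1/19 ≈ -0.052632)
(o(4, 5)*w)*D = (2*13)*(-1/19) = 26*(-1/19) = -26/19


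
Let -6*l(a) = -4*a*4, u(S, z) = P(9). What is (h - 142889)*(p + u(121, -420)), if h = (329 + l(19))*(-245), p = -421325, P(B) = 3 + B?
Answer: 298172478986/3 ≈ 9.9391e+10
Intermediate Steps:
u(S, z) = 12 (u(S, z) = 3 + 9 = 12)
l(a) = 8*a/3 (l(a) = -(-4*a)*4/6 = -(-8)*a/3 = 8*a/3)
h = -279055/3 (h = (329 + (8/3)*19)*(-245) = (329 + 152/3)*(-245) = (1139/3)*(-245) = -279055/3 ≈ -93018.)
(h - 142889)*(p + u(121, -420)) = (-279055/3 - 142889)*(-421325 + 12) = -707722/3*(-421313) = 298172478986/3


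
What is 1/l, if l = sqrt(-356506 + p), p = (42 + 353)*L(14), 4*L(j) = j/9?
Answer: -3*I*sqrt(12828686)/6414343 ≈ -0.0016752*I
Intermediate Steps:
L(j) = j/36 (L(j) = (j/9)/4 = j/36)
p = 2765/18 (p = (42 + 353)*((1/36)*14) = 395*(7/18) = 2765/18 ≈ 153.61)
l = I*sqrt(12828686)/6 (l = sqrt(-356506 + 2765/18) = sqrt(-6414343/18) = I*sqrt(12828686)/6 ≈ 596.95*I)
1/l = 1/(I*sqrt(12828686)/6) = -3*I*sqrt(12828686)/6414343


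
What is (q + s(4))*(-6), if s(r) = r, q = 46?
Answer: -300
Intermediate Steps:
(q + s(4))*(-6) = (46 + 4)*(-6) = 50*(-6) = -300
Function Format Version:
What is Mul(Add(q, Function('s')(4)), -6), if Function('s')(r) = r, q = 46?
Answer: -300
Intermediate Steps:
Mul(Add(q, Function('s')(4)), -6) = Mul(Add(46, 4), -6) = Mul(50, -6) = -300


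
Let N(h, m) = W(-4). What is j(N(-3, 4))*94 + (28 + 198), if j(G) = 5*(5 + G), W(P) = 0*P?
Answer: 2576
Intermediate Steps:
W(P) = 0
N(h, m) = 0
j(G) = 25 + 5*G
j(N(-3, 4))*94 + (28 + 198) = (25 + 5*0)*94 + (28 + 198) = (25 + 0)*94 + 226 = 25*94 + 226 = 2350 + 226 = 2576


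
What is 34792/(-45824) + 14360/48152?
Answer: -15894871/34476832 ≈ -0.46103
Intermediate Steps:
34792/(-45824) + 14360/48152 = 34792*(-1/45824) + 14360*(1/48152) = -4349/5728 + 1795/6019 = -15894871/34476832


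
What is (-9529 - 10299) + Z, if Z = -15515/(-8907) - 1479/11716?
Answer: -71343816581/3598428 ≈ -19826.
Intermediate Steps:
Z = 5813803/3598428 (Z = -15515*(-1/8907) - 1479*1/11716 = 15515/8907 - 51/404 = 5813803/3598428 ≈ 1.6157)
(-9529 - 10299) + Z = (-9529 - 10299) + 5813803/3598428 = -19828 + 5813803/3598428 = -71343816581/3598428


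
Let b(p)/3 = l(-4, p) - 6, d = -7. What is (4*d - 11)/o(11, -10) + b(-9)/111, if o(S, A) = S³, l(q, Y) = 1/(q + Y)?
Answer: -123908/640211 ≈ -0.19354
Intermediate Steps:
l(q, Y) = 1/(Y + q)
b(p) = -18 + 3/(-4 + p) (b(p) = 3*(1/(p - 4) - 6) = 3*(1/(-4 + p) - 6) = 3*(-6 + 1/(-4 + p)) = -18 + 3/(-4 + p))
(4*d - 11)/o(11, -10) + b(-9)/111 = (4*(-7) - 11)/(11³) + (3*(25 - 6*(-9))/(-4 - 9))/111 = (-28 - 11)/1331 + (3*(25 + 54)/(-13))*(1/111) = -39*1/1331 + (3*(-1/13)*79)*(1/111) = -39/1331 - 237/13*1/111 = -39/1331 - 79/481 = -123908/640211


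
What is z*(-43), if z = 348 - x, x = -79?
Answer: -18361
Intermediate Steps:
z = 427 (z = 348 - 1*(-79) = 348 + 79 = 427)
z*(-43) = 427*(-43) = -18361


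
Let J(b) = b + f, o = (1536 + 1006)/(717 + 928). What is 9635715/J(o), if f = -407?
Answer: -15850751175/666973 ≈ -23765.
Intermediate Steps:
o = 2542/1645 ≈ 1.5453
J(b) = -407 + b (J(b) = b - 407 = -407 + b)
9635715/J(o) = 9635715/(-407 + 2542/1645) = 9635715/(-666973/1645) = 9635715*(-1645/666973) = -15850751175/666973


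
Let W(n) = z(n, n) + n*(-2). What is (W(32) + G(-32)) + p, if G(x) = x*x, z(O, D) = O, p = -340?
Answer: 652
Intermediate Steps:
G(x) = x²
W(n) = -n (W(n) = n + n*(-2) = n - 2*n = -n)
(W(32) + G(-32)) + p = (-1*32 + (-32)²) - 340 = (-32 + 1024) - 340 = 992 - 340 = 652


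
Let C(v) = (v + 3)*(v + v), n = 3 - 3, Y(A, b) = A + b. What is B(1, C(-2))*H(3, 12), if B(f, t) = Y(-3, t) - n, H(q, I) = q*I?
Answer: -252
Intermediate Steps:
H(q, I) = I*q
n = 0
C(v) = 2*v*(3 + v) (C(v) = (3 + v)*(2*v) = 2*v*(3 + v))
B(f, t) = -3 + t (B(f, t) = (-3 + t) - 1*0 = (-3 + t) + 0 = -3 + t)
B(1, C(-2))*H(3, 12) = (-3 + 2*(-2)*(3 - 2))*(12*3) = (-3 + 2*(-2)*1)*36 = (-3 - 4)*36 = -7*36 = -252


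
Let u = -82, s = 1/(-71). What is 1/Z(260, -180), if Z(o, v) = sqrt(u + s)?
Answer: -I*sqrt(45937)/1941 ≈ -0.11042*I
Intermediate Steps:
s = -1/71 ≈ -0.014085
Z(o, v) = 3*I*sqrt(45937)/71 (Z(o, v) = sqrt(-82 - 1/71) = sqrt(-5823/71) = 3*I*sqrt(45937)/71)
1/Z(260, -180) = 1/(3*I*sqrt(45937)/71) = -I*sqrt(45937)/1941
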